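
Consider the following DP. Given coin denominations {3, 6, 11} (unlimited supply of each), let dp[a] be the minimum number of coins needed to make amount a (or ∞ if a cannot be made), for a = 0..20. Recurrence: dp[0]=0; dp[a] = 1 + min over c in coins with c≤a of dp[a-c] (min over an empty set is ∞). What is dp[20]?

 a  0  1  2  3  4  5  6  7  8  9 10 11 12 13 14 15 16 17 18 19 20
dp  0  -  -  1  -  -  1  -  -  2  -  1  2  -  2  3  -  2  3  -  3
(- denotes ∞ / unreachable)

3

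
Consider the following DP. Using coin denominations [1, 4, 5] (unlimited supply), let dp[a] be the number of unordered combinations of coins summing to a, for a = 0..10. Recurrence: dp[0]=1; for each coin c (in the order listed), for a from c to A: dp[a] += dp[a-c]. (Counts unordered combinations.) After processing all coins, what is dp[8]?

after  coin     0     1     2     3     4     5     6     7     8     9    10
          1     1     1     1     1     1     1     1     1     1     1     1
          4     1     1     1     1     2     2     2     2     3     3     3
          5     1     1     1     1     2     3     3     3     4     5     6

4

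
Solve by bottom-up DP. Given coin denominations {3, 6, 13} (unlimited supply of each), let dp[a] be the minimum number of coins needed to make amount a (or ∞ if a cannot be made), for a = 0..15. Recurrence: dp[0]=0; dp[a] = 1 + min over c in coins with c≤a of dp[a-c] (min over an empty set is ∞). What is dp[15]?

 a  0  1  2  3  4  5  6  7  8  9 10 11 12 13 14 15
dp  0  -  -  1  -  -  1  -  -  2  -  -  2  1  -  3
(- denotes ∞ / unreachable)

3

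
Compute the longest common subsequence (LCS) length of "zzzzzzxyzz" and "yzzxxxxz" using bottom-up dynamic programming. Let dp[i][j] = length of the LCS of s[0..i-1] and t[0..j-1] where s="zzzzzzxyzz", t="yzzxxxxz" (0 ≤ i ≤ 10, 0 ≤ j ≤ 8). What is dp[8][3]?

2

   ''  y  z  z  x  x  x  x  z
''  0  0  0  0  0  0  0  0  0
 z  0  0  1  1  1  1  1  1  1
 z  0  0  1  2  2  2  2  2  2
 z  0  0  1  2  2  2  2  2  3
 z  0  0  1  2  2  2  2  2  3
 z  0  0  1  2  2  2  2  2  3
 z  0  0  1  2  2  2  2  2  3
 x  0  0  1  2  3  3  3  3  3
 y  0  1  1  2  3  3  3  3  3
 z  0  1  2  2  3  3  3  3  4
 z  0  1  2  3  3  3  3  3  4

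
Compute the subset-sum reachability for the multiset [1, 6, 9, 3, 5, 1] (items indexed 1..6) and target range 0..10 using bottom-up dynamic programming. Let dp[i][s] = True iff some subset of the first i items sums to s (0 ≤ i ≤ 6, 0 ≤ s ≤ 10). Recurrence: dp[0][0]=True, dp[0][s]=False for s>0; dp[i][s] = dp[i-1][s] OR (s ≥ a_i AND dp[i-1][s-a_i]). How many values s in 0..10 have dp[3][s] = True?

6

i\s   0   1   2   3   4   5   6   7   8   9  10
  0   T   F   F   F   F   F   F   F   F   F   F
  1   T   T   F   F   F   F   F   F   F   F   F
  2   T   T   F   F   F   F   T   T   F   F   F
  3   T   T   F   F   F   F   T   T   F   T   T
  4   T   T   F   T   T   F   T   T   F   T   T
  5   T   T   F   T   T   T   T   T   T   T   T
  6   T   T   T   T   T   T   T   T   T   T   T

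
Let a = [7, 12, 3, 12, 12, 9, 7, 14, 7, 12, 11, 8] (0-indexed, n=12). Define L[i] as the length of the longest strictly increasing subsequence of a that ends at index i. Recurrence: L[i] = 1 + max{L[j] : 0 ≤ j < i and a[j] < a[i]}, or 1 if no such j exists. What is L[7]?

   i    0    1    2    3    4    5    6    7    8    9   10   11
a[i]    7   12    3   12   12    9    7   14    7   12   11    8
L[i]    1    2    1    2    2    2    2    3    2    3    3    3

3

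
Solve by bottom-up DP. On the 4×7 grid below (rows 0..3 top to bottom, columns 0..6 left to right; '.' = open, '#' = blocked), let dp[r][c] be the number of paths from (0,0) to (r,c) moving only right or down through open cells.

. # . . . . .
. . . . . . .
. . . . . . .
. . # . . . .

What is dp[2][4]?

r\c   0   1   2   3   4   5   6
  0   1   0   0   0   0   0   0
  1   1   1   1   1   1   1   1
  2   1   2   3   4   5   6   7
  3   1   3   0   4   9  15  22

5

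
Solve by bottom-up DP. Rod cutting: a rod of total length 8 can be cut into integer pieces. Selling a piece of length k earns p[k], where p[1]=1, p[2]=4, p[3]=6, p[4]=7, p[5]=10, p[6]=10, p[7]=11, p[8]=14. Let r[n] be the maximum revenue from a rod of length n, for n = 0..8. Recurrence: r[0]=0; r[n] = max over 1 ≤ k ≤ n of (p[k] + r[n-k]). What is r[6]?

   n    0    1    2    3    4    5    6    7    8
r[n]    0    1    4    6    8   10   12   14   16

12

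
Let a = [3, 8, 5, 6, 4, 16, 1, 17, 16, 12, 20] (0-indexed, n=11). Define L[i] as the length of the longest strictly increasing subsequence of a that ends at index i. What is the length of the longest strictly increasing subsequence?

   i    0    1    2    3    4    5    6    7    8    9   10
a[i]    3    8    5    6    4   16    1   17   16   12   20
L[i]    1    2    2    3    2    4    1    5    4    4    6

6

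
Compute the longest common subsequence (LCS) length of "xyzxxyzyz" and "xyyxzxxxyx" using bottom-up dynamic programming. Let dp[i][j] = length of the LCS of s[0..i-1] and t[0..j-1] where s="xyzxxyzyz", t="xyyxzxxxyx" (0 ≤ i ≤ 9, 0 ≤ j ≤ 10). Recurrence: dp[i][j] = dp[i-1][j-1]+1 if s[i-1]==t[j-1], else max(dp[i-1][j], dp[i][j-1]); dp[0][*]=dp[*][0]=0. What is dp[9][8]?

   ''  x  y  y  x  z  x  x  x  y  x
''  0  0  0  0  0  0  0  0  0  0  0
 x  0  1  1  1  1  1  1  1  1  1  1
 y  0  1  2  2  2  2  2  2  2  2  2
 z  0  1  2  2  2  3  3  3  3  3  3
 x  0  1  2  2  3  3  4  4  4  4  4
 x  0  1  2  2  3  3  4  5  5  5  5
 y  0  1  2  3  3  3  4  5  5  6  6
 z  0  1  2  3  3  4  4  5  5  6  6
 y  0  1  2  3  3  4  4  5  5  6  6
 z  0  1  2  3  3  4  4  5  5  6  6

5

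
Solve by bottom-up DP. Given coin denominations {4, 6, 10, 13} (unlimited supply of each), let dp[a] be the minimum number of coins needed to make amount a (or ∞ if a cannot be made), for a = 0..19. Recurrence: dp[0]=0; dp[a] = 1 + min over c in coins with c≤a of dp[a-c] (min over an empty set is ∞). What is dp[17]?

 a  0  1  2  3  4  5  6  7  8  9 10 11 12 13 14 15 16 17 18 19
dp  0  -  -  -  1  -  1  -  2  -  1  -  2  1  2  -  2  2  3  2
(- denotes ∞ / unreachable)

2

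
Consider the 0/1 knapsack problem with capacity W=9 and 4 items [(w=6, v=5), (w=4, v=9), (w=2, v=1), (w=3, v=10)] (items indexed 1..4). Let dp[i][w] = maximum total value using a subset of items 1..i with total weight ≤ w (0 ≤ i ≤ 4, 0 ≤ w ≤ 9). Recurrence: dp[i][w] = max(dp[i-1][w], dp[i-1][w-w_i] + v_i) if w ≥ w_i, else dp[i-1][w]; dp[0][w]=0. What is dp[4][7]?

19

i\w   0   1   2   3   4   5   6   7   8   9
  0   0   0   0   0   0   0   0   0   0   0
  1   0   0   0   0   0   0   5   5   5   5
  2   0   0   0   0   9   9   9   9   9   9
  3   0   0   1   1   9   9  10  10  10  10
  4   0   0   1  10  10  11  11  19  19  20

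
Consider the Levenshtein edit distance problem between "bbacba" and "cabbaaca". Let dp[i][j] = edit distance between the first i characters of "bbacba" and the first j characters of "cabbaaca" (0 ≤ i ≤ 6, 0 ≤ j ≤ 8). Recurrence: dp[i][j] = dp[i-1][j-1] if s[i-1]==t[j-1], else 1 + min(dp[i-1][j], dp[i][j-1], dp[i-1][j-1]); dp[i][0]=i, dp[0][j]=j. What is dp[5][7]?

   ''  c  a  b  b  a  a  c  a
''  0  1  2  3  4  5  6  7  8
 b  1  1  2  2  3  4  5  6  7
 b  2  2  2  2  2  3  4  5  6
 a  3  3  2  3  3  2  3  4  5
 c  4  3  3  3  4  3  3  3  4
 b  5  4  4  3  3  4  4  4  4
 a  6  5  4  4  4  3  4  5  4

4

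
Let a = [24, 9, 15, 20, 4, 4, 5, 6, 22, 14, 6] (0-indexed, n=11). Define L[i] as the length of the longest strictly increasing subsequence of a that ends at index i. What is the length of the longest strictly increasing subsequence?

   i    0    1    2    3    4    5    6    7    8    9   10
a[i]   24    9   15   20    4    4    5    6   22   14    6
L[i]    1    1    2    3    1    1    2    3    4    4    3

4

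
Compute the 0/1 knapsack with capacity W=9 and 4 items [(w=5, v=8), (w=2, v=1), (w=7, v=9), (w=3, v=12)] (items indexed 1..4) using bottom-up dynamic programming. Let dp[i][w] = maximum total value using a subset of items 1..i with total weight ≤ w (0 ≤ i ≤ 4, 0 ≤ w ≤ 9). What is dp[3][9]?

10

i\w   0   1   2   3   4   5   6   7   8   9
  0   0   0   0   0   0   0   0   0   0   0
  1   0   0   0   0   0   8   8   8   8   8
  2   0   0   1   1   1   8   8   9   9   9
  3   0   0   1   1   1   8   8   9   9  10
  4   0   0   1  12  12  13  13  13  20  20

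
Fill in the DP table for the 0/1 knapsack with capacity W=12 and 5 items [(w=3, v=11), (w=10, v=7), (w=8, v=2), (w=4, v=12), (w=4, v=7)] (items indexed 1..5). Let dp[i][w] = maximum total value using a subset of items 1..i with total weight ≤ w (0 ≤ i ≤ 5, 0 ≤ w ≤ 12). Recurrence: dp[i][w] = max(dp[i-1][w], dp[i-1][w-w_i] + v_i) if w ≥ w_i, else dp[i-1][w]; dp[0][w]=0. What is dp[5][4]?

12

i\w   0   1   2   3   4   5   6   7   8   9  10  11  12
  0   0   0   0   0   0   0   0   0   0   0   0   0   0
  1   0   0   0  11  11  11  11  11  11  11  11  11  11
  2   0   0   0  11  11  11  11  11  11  11  11  11  11
  3   0   0   0  11  11  11  11  11  11  11  11  13  13
  4   0   0   0  11  12  12  12  23  23  23  23  23  23
  5   0   0   0  11  12  12  12  23  23  23  23  30  30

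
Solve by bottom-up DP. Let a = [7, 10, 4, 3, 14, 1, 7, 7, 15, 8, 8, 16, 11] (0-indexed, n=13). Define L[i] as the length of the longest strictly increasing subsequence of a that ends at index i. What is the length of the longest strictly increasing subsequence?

   i    0    1    2    3    4    5    6    7    8    9   10   11   12
a[i]    7   10    4    3   14    1    7    7   15    8    8   16   11
L[i]    1    2    1    1    3    1    2    2    4    3    3    5    4

5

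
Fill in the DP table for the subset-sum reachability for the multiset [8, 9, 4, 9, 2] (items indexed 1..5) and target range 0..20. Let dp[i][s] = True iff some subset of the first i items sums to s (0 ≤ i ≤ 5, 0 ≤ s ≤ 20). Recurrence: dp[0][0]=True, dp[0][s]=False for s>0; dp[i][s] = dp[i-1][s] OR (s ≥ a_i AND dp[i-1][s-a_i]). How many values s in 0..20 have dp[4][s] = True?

i\s   0   1   2   3   4   5   6   7   8   9  10  11  12  13  14  15  16  17  18  19  20
  0   T   F   F   F   F   F   F   F   F   F   F   F   F   F   F   F   F   F   F   F   F
  1   T   F   F   F   F   F   F   F   T   F   F   F   F   F   F   F   F   F   F   F   F
  2   T   F   F   F   F   F   F   F   T   T   F   F   F   F   F   F   F   T   F   F   F
  3   T   F   F   F   T   F   F   F   T   T   F   F   T   T   F   F   F   T   F   F   F
  4   T   F   F   F   T   F   F   F   T   T   F   F   T   T   F   F   F   T   T   F   F
  5   T   F   T   F   T   F   T   F   T   T   T   T   T   T   T   T   F   T   T   T   T

8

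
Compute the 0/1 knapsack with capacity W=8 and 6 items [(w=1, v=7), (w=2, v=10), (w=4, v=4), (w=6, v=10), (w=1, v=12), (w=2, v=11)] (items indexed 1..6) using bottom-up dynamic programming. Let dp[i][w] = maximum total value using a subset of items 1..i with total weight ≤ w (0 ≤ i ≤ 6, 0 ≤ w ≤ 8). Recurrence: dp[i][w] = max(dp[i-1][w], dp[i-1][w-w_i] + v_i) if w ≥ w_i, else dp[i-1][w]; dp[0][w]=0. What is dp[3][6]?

i\w   0   1   2   3   4   5   6   7   8
  0   0   0   0   0   0   0   0   0   0
  1   0   7   7   7   7   7   7   7   7
  2   0   7  10  17  17  17  17  17  17
  3   0   7  10  17  17  17  17  21  21
  4   0   7  10  17  17  17  17  21  21
  5   0  12  19  22  29  29  29  29  33
  6   0  12  19  23  30  33  40  40  40

17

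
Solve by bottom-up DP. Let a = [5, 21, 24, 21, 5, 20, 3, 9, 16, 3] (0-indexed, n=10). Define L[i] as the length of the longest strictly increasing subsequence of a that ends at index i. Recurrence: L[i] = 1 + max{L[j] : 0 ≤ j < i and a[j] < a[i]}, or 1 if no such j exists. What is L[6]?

   i    0    1    2    3    4    5    6    7    8    9
a[i]    5   21   24   21    5   20    3    9   16    3
L[i]    1    2    3    2    1    2    1    2    3    1

1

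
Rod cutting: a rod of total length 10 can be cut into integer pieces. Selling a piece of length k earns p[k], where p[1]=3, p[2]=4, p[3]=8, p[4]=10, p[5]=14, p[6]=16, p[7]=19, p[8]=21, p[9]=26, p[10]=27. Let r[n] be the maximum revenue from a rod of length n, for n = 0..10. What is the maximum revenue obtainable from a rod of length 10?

30

   n    0    1    2    3    4    5    6    7    8    9   10
r[n]    0    3    6    9   12   15   18   21   24   27   30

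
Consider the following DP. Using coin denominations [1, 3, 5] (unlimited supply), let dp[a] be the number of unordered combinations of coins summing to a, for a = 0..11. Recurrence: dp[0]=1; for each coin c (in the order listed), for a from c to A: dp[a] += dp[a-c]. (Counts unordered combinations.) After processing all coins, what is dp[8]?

5

after  coin     0     1     2     3     4     5     6     7     8     9    10    11
          1     1     1     1     1     1     1     1     1     1     1     1     1
          3     1     1     1     2     2     2     3     3     3     4     4     4
          5     1     1     1     2     2     3     4     4     5     6     7     8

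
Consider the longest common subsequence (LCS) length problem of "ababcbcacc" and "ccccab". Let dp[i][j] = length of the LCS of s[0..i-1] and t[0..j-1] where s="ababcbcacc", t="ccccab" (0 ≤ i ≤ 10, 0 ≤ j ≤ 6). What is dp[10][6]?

4

   ''  c  c  c  c  a  b
''  0  0  0  0  0  0  0
 a  0  0  0  0  0  1  1
 b  0  0  0  0  0  1  2
 a  0  0  0  0  0  1  2
 b  0  0  0  0  0  1  2
 c  0  1  1  1  1  1  2
 b  0  1  1  1  1  1  2
 c  0  1  2  2  2  2  2
 a  0  1  2  2  2  3  3
 c  0  1  2  3  3  3  3
 c  0  1  2  3  4  4  4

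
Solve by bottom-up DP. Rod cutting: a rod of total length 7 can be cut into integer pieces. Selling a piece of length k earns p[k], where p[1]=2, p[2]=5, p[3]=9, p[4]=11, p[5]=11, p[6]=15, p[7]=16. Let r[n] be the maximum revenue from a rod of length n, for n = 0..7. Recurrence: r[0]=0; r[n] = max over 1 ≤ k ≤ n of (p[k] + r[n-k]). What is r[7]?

   n    0    1    2    3    4    5    6    7
r[n]    0    2    5    9   11   14   18   20

20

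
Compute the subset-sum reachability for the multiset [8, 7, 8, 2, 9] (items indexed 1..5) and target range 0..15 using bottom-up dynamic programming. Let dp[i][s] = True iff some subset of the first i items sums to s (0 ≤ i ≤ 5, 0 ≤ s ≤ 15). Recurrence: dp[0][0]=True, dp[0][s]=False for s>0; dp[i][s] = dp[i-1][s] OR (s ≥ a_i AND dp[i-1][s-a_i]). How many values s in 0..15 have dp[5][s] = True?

8

i\s   0   1   2   3   4   5   6   7   8   9  10  11  12  13  14  15
  0   T   F   F   F   F   F   F   F   F   F   F   F   F   F   F   F
  1   T   F   F   F   F   F   F   F   T   F   F   F   F   F   F   F
  2   T   F   F   F   F   F   F   T   T   F   F   F   F   F   F   T
  3   T   F   F   F   F   F   F   T   T   F   F   F   F   F   F   T
  4   T   F   T   F   F   F   F   T   T   T   T   F   F   F   F   T
  5   T   F   T   F   F   F   F   T   T   T   T   T   F   F   F   T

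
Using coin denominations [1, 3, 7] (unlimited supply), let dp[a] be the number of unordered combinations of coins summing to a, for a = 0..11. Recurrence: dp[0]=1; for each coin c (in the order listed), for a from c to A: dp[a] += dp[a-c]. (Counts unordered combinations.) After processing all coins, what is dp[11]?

after  coin     0     1     2     3     4     5     6     7     8     9    10    11
          1     1     1     1     1     1     1     1     1     1     1     1     1
          3     1     1     1     2     2     2     3     3     3     4     4     4
          7     1     1     1     2     2     2     3     4     4     5     6     6

6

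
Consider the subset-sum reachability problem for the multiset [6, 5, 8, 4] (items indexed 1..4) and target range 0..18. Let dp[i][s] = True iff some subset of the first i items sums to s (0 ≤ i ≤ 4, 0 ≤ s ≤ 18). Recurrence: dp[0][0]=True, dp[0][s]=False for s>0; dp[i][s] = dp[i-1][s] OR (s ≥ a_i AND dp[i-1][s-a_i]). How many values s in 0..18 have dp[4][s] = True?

14

i\s   0   1   2   3   4   5   6   7   8   9  10  11  12  13  14  15  16  17  18
  0   T   F   F   F   F   F   F   F   F   F   F   F   F   F   F   F   F   F   F
  1   T   F   F   F   F   F   T   F   F   F   F   F   F   F   F   F   F   F   F
  2   T   F   F   F   F   T   T   F   F   F   F   T   F   F   F   F   F   F   F
  3   T   F   F   F   F   T   T   F   T   F   F   T   F   T   T   F   F   F   F
  4   T   F   F   F   T   T   T   F   T   T   T   T   T   T   T   T   F   T   T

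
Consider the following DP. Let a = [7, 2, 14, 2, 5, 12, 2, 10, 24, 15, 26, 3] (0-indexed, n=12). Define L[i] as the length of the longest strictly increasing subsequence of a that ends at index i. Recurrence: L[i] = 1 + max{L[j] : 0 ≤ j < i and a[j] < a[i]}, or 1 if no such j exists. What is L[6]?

1

   i    0    1    2    3    4    5    6    7    8    9   10   11
a[i]    7    2   14    2    5   12    2   10   24   15   26    3
L[i]    1    1    2    1    2    3    1    3    4    4    5    2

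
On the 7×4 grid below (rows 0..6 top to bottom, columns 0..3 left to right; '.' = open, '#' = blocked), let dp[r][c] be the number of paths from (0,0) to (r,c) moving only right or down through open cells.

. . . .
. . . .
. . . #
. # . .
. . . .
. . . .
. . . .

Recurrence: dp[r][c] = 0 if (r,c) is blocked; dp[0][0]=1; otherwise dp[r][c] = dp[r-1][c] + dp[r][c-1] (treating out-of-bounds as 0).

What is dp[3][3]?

r\c   0   1   2   3
  0   1   1   1   1
  1   1   2   3   4
  2   1   3   6   0
  3   1   0   6   6
  4   1   1   7  13
  5   1   2   9  22
  6   1   3  12  34

6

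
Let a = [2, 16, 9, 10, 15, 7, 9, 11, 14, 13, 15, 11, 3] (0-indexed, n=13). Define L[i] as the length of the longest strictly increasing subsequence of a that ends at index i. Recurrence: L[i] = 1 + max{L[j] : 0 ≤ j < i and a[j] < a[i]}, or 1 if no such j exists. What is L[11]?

   i    0    1    2    3    4    5    6    7    8    9   10   11   12
a[i]    2   16    9   10   15    7    9   11   14   13   15   11    3
L[i]    1    2    2    3    4    2    3    4    5    5    6    4    2

4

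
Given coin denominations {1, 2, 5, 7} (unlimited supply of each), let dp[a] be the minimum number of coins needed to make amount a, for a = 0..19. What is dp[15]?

3

 a  0  1  2  3  4  5  6  7  8  9 10 11 12 13 14 15 16 17 18 19
dp  0  1  1  2  2  1  2  1  2  2  2  3  2  3  2  3  3  3  4  3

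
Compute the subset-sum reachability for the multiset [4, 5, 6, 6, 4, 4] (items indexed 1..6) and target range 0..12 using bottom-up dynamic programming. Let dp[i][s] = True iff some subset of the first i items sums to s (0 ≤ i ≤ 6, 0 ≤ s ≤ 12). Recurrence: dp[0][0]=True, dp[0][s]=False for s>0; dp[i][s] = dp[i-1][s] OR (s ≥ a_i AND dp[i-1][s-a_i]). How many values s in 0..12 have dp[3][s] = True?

7

i\s   0   1   2   3   4   5   6   7   8   9  10  11  12
  0   T   F   F   F   F   F   F   F   F   F   F   F   F
  1   T   F   F   F   T   F   F   F   F   F   F   F   F
  2   T   F   F   F   T   T   F   F   F   T   F   F   F
  3   T   F   F   F   T   T   T   F   F   T   T   T   F
  4   T   F   F   F   T   T   T   F   F   T   T   T   T
  5   T   F   F   F   T   T   T   F   T   T   T   T   T
  6   T   F   F   F   T   T   T   F   T   T   T   T   T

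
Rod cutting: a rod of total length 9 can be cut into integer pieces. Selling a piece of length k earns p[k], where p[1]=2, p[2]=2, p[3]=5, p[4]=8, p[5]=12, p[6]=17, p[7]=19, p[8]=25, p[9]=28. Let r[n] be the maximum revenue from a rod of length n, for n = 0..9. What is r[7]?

   n    0    1    2    3    4    5    6    7    8    9
r[n]    0    2    4    6    8   12   17   19   25   28

19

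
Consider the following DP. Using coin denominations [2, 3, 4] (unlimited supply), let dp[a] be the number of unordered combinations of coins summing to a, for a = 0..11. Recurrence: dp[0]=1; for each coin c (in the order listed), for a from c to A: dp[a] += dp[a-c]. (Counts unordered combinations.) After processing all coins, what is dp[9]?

after  coin     0     1     2     3     4     5     6     7     8     9    10    11
          2     1     0     1     0     1     0     1     0     1     0     1     0
          3     1     0     1     1     1     1     2     1     2     2     2     2
          4     1     0     1     1     2     1     3     2     4     3     5     4

3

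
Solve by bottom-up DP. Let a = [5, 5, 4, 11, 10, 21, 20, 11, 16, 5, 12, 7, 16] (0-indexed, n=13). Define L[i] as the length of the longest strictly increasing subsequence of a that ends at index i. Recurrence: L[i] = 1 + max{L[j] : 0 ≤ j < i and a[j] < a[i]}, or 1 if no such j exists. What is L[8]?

4

   i    0    1    2    3    4    5    6    7    8    9   10   11   12
a[i]    5    5    4   11   10   21   20   11   16    5   12    7   16
L[i]    1    1    1    2    2    3    3    3    4    2    4    3    5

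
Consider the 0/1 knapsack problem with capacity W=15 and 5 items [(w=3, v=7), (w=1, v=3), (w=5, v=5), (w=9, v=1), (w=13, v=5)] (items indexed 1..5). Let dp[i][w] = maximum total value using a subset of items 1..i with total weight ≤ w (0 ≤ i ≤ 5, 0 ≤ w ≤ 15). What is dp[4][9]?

i\w   0   1   2   3   4   5   6   7   8   9  10  11  12  13  14  15
  0   0   0   0   0   0   0   0   0   0   0   0   0   0   0   0   0
  1   0   0   0   7   7   7   7   7   7   7   7   7   7   7   7   7
  2   0   3   3   7  10  10  10  10  10  10  10  10  10  10  10  10
  3   0   3   3   7  10  10  10  10  12  15  15  15  15  15  15  15
  4   0   3   3   7  10  10  10  10  12  15  15  15  15  15  15  15
  5   0   3   3   7  10  10  10  10  12  15  15  15  15  15  15  15

15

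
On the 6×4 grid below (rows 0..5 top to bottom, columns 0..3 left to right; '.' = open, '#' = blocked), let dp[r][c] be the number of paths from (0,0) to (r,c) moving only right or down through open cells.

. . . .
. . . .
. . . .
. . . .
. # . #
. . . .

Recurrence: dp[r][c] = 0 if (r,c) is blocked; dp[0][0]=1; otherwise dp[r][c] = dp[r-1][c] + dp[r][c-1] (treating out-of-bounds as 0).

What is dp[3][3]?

20

r\c   0   1   2   3
  0   1   1   1   1
  1   1   2   3   4
  2   1   3   6  10
  3   1   4  10  20
  4   1   0  10   0
  5   1   1  11  11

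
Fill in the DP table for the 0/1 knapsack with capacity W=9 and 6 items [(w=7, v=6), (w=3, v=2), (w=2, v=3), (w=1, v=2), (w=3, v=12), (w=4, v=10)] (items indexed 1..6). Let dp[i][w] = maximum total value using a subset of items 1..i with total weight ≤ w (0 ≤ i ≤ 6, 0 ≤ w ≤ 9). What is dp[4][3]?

i\w   0   1   2   3   4   5   6   7   8   9
  0   0   0   0   0   0   0   0   0   0   0
  1   0   0   0   0   0   0   0   6   6   6
  2   0   0   0   2   2   2   2   6   6   6
  3   0   0   3   3   3   5   5   6   6   9
  4   0   2   3   5   5   5   7   7   8   9
  5   0   2   3  12  14  15  17  17  17  19
  6   0   2   3  12  14  15  17  22  24  25

5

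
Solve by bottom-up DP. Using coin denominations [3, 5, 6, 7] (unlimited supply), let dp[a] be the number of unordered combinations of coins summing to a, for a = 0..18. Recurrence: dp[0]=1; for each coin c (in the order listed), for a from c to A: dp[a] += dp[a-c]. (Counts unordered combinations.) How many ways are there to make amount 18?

7

after  coin     0     1     2     3     4     5     6     7     8     9    10    11    12    13    14    15    16    17    18
          3     1     0     0     1     0     0     1     0     0     1     0     0     1     0     0     1     0     0     1
          5     1     0     0     1     0     1     1     0     1     1     1     1     1     1     1     2     1     1     2
          6     1     0     0     1     0     1     2     0     1     2     1     2     3     1     2     4     2     3     5
          7     1     0     0     1     0     1     2     1     1     2     2     2     4     3     3     5     4     5     7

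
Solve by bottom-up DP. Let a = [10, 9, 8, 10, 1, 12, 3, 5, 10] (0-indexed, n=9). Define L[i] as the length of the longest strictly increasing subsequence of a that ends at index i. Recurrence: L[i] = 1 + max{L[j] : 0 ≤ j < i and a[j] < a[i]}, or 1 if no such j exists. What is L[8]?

4

   i    0    1    2    3    4    5    6    7    8
a[i]   10    9    8   10    1   12    3    5   10
L[i]    1    1    1    2    1    3    2    3    4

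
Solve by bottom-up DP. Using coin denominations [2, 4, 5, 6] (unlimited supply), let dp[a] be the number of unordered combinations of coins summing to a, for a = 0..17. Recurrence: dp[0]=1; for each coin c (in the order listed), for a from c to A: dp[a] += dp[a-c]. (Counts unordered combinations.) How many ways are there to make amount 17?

8

after  coin     0     1     2     3     4     5     6     7     8     9    10    11    12    13    14    15    16    17
          2     1     0     1     0     1     0     1     0     1     0     1     0     1     0     1     0     1     0
          4     1     0     1     0     2     0     2     0     3     0     3     0     4     0     4     0     5     0
          5     1     0     1     0     2     1     2     1     3     2     4     2     5     3     6     4     7     5
          6     1     0     1     0     2     1     3     1     4     2     6     3     8     4    10     6    13     8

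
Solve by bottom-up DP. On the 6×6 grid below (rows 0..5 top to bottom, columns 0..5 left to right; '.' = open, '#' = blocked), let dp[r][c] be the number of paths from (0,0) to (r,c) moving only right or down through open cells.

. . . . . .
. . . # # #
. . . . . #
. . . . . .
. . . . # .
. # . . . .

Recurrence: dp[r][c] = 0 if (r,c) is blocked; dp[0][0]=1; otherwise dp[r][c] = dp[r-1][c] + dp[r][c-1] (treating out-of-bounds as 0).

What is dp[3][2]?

r\c   0   1   2   3   4   5
  0   1   1   1   1   1   1
  1   1   2   3   0   0   0
  2   1   3   6   6   6   0
  3   1   4  10  16  22  22
  4   1   5  15  31   0  22
  5   1   0  15  46  46  68

10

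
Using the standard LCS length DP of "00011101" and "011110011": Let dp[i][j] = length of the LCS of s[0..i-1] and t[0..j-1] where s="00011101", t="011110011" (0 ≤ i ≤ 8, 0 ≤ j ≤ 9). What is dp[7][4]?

   ''  0  1  1  1  1  0  0  1  1
''  0  0  0  0  0  0  0  0  0  0
 0  0  1  1  1  1  1  1  1  1  1
 0  0  1  1  1  1  1  2  2  2  2
 0  0  1  1  1  1  1  2  3  3  3
 1  0  1  2  2  2  2  2  3  4  4
 1  0  1  2  3  3  3  3  3  4  5
 1  0  1  2  3  4  4  4  4  4  5
 0  0  1  2  3  4  4  5  5  5  5
 1  0  1  2  3  4  5  5  5  6  6

4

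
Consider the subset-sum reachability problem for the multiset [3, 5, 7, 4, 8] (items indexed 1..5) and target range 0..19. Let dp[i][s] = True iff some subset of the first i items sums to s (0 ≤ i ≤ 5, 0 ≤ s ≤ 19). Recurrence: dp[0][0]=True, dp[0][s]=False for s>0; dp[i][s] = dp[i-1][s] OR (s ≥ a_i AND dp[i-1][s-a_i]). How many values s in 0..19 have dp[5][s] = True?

i\s   0   1   2   3   4   5   6   7   8   9  10  11  12  13  14  15  16  17  18  19
  0   T   F   F   F   F   F   F   F   F   F   F   F   F   F   F   F   F   F   F   F
  1   T   F   F   T   F   F   F   F   F   F   F   F   F   F   F   F   F   F   F   F
  2   T   F   F   T   F   T   F   F   T   F   F   F   F   F   F   F   F   F   F   F
  3   T   F   F   T   F   T   F   T   T   F   T   F   T   F   F   T   F   F   F   F
  4   T   F   F   T   T   T   F   T   T   T   T   T   T   F   T   T   T   F   F   T
  5   T   F   F   T   T   T   F   T   T   T   T   T   T   T   T   T   T   T   T   T

17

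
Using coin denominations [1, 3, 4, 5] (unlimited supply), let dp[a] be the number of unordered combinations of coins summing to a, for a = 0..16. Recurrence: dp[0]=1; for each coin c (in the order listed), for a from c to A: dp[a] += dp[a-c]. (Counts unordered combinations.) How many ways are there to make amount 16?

31

after  coin     0     1     2     3     4     5     6     7     8     9    10    11    12    13    14    15    16
          1     1     1     1     1     1     1     1     1     1     1     1     1     1     1     1     1     1
          3     1     1     1     2     2     2     3     3     3     4     4     4     5     5     5     6     6
          4     1     1     1     2     3     3     4     5     6     7     8     9    11    12    13    15    17
          5     1     1     1     2     3     4     5     6     8    10    12    14    17    20    23    27    31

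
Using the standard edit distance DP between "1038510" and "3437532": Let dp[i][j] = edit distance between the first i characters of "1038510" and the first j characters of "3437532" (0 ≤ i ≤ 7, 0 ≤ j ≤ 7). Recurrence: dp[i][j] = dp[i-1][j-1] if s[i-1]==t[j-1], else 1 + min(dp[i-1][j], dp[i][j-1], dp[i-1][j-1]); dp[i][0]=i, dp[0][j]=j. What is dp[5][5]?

3

   ''  3  4  3  7  5  3  2
''  0  1  2  3  4  5  6  7
 1  1  1  2  3  4  5  6  7
 0  2  2  2  3  4  5  6  7
 3  3  2  3  2  3  4  5  6
 8  4  3  3  3  3  4  5  6
 5  5  4  4  4  4  3  4  5
 1  6  5  5  5  5  4  4  5
 0  7  6  6  6  6  5  5  5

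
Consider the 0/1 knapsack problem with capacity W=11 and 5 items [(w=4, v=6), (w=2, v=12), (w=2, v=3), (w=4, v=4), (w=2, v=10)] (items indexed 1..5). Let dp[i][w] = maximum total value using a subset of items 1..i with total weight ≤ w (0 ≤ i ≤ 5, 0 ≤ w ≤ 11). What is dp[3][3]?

i\w   0   1   2   3   4   5   6   7   8   9  10  11
  0   0   0   0   0   0   0   0   0   0   0   0   0
  1   0   0   0   0   6   6   6   6   6   6   6   6
  2   0   0  12  12  12  12  18  18  18  18  18  18
  3   0   0  12  12  15  15  18  18  21  21  21  21
  4   0   0  12  12  15  15  18  18  21  21  22  22
  5   0   0  12  12  22  22  25  25  28  28  31  31

12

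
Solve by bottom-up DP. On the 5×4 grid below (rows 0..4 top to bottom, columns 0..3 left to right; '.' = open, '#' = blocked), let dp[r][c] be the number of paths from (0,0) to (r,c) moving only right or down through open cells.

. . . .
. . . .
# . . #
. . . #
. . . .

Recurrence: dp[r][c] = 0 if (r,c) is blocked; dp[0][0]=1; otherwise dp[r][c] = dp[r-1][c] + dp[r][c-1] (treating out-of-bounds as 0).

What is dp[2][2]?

5

r\c   0   1   2   3
  0   1   1   1   1
  1   1   2   3   4
  2   0   2   5   0
  3   0   2   7   0
  4   0   2   9   9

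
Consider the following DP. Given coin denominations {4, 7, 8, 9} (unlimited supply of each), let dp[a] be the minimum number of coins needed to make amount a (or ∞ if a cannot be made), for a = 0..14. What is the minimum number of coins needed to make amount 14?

 a  0  1  2  3  4  5  6  7  8  9 10 11 12 13 14
dp  0  -  -  -  1  -  -  1  1  1  -  2  2  2  2
(- denotes ∞ / unreachable)

2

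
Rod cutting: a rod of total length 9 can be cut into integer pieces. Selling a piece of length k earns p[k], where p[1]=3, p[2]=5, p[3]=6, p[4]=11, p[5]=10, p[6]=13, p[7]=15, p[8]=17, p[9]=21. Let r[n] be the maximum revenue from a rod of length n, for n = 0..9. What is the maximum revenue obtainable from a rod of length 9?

   n    0    1    2    3    4    5    6    7    8    9
r[n]    0    3    6    9   12   15   18   21   24   27

27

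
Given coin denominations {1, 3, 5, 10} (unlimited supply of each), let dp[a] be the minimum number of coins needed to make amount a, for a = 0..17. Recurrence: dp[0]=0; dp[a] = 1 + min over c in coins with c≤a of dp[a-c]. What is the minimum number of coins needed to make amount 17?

 a  0  1  2  3  4  5  6  7  8  9 10 11 12 13 14 15 16 17
dp  0  1  2  1  2  1  2  3  2  3  1  2  3  2  3  2  3  4

4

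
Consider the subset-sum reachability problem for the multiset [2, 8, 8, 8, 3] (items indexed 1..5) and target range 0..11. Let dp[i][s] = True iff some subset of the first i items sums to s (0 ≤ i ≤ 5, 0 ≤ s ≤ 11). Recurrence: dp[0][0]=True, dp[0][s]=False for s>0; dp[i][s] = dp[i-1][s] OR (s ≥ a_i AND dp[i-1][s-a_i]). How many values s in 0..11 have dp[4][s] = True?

4

i\s   0   1   2   3   4   5   6   7   8   9  10  11
  0   T   F   F   F   F   F   F   F   F   F   F   F
  1   T   F   T   F   F   F   F   F   F   F   F   F
  2   T   F   T   F   F   F   F   F   T   F   T   F
  3   T   F   T   F   F   F   F   F   T   F   T   F
  4   T   F   T   F   F   F   F   F   T   F   T   F
  5   T   F   T   T   F   T   F   F   T   F   T   T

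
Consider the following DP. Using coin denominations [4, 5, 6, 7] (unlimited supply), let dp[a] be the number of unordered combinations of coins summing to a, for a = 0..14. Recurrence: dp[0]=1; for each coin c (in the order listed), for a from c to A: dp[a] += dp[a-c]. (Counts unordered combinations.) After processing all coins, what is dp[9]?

1

after  coin     0     1     2     3     4     5     6     7     8     9    10    11    12    13    14
          4     1     0     0     0     1     0     0     0     1     0     0     0     1     0     0
          5     1     0     0     0     1     1     0     0     1     1     1     0     1     1     1
          6     1     0     0     0     1     1     1     0     1     1     2     1     2     1     2
          7     1     0     0     0     1     1     1     1     1     1     2     2     3     2     3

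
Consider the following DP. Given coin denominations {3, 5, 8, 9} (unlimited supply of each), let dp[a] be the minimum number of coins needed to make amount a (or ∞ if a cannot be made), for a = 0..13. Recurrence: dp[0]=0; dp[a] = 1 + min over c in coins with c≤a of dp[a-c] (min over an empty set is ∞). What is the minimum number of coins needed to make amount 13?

 a  0  1  2  3  4  5  6  7  8  9 10 11 12 13
dp  0  -  -  1  -  1  2  -  1  1  2  2  2  2
(- denotes ∞ / unreachable)

2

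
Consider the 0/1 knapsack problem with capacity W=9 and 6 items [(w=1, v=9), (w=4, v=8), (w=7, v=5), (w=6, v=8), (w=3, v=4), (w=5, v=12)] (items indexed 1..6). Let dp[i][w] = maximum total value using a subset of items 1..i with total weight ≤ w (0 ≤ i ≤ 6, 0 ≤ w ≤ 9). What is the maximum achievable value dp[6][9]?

i\w   0   1   2   3   4   5   6   7   8   9
  0   0   0   0   0   0   0   0   0   0   0
  1   0   9   9   9   9   9   9   9   9   9
  2   0   9   9   9   9  17  17  17  17  17
  3   0   9   9   9   9  17  17  17  17  17
  4   0   9   9   9   9  17  17  17  17  17
  5   0   9   9   9  13  17  17  17  21  21
  6   0   9   9   9  13  17  21  21  21  25

25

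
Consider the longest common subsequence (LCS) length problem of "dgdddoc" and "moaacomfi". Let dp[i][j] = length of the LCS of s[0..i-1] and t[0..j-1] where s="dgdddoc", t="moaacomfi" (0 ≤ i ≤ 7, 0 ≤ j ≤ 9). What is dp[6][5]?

1

   ''  m  o  a  a  c  o  m  f  i
''  0  0  0  0  0  0  0  0  0  0
 d  0  0  0  0  0  0  0  0  0  0
 g  0  0  0  0  0  0  0  0  0  0
 d  0  0  0  0  0  0  0  0  0  0
 d  0  0  0  0  0  0  0  0  0  0
 d  0  0  0  0  0  0  0  0  0  0
 o  0  0  1  1  1  1  1  1  1  1
 c  0  0  1  1  1  2  2  2  2  2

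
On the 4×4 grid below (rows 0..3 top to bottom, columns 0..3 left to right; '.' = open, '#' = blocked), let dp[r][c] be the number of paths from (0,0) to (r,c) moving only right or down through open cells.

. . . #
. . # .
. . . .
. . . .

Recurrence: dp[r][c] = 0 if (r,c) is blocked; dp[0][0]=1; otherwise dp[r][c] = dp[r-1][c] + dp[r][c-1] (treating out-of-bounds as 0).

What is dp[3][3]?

r\c   0   1   2   3
  0   1   1   1   0
  1   1   2   0   0
  2   1   3   3   3
  3   1   4   7  10

10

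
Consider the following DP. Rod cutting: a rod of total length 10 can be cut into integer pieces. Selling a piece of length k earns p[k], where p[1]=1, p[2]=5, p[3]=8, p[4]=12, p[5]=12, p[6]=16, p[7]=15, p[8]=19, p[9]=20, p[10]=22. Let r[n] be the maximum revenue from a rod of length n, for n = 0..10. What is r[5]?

13

   n    0    1    2    3    4    5    6    7    8    9   10
r[n]    0    1    5    8   12   13   17   20   24   25   29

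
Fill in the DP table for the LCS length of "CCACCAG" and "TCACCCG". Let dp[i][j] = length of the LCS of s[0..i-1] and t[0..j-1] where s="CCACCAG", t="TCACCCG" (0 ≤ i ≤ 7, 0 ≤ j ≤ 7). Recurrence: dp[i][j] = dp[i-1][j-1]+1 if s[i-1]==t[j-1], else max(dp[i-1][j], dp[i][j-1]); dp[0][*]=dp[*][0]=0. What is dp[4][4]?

3

   ''  T  C  A  C  C  C  G
''  0  0  0  0  0  0  0  0
 C  0  0  1  1  1  1  1  1
 C  0  0  1  1  2  2  2  2
 A  0  0  1  2  2  2  2  2
 C  0  0  1  2  3  3  3  3
 C  0  0  1  2  3  4  4  4
 A  0  0  1  2  3  4  4  4
 G  0  0  1  2  3  4  4  5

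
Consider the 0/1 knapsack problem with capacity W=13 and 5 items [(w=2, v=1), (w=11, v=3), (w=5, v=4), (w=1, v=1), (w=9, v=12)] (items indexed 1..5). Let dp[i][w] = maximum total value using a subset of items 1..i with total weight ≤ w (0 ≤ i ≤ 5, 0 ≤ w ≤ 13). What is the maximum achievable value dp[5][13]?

i\w   0   1   2   3   4   5   6   7   8   9  10  11  12  13
  0   0   0   0   0   0   0   0   0   0   0   0   0   0   0
  1   0   0   1   1   1   1   1   1   1   1   1   1   1   1
  2   0   0   1   1   1   1   1   1   1   1   1   3   3   4
  3   0   0   1   1   1   4   4   5   5   5   5   5   5   5
  4   0   1   1   2   2   4   5   5   6   6   6   6   6   6
  5   0   1   1   2   2   4   5   5   6  12  13  13  14  14

14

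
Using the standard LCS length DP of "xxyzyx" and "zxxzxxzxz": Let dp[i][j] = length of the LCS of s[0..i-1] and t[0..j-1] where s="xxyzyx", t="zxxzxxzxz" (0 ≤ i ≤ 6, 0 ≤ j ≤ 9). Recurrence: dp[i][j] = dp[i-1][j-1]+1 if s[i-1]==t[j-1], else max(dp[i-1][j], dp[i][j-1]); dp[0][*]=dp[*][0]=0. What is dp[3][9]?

2

   ''  z  x  x  z  x  x  z  x  z
''  0  0  0  0  0  0  0  0  0  0
 x  0  0  1  1  1  1  1  1  1  1
 x  0  0  1  2  2  2  2  2  2  2
 y  0  0  1  2  2  2  2  2  2  2
 z  0  1  1  2  3  3  3  3  3  3
 y  0  1  1  2  3  3  3  3  3  3
 x  0  1  2  2  3  4  4  4  4  4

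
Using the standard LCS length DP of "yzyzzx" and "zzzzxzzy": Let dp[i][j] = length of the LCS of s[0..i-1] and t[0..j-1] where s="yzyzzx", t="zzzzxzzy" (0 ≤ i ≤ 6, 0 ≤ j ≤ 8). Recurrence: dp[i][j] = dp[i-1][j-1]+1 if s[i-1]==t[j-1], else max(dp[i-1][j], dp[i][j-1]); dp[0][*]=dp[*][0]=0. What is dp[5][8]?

3

   ''  z  z  z  z  x  z  z  y
''  0  0  0  0  0  0  0  0  0
 y  0  0  0  0  0  0  0  0  1
 z  0  1  1  1  1  1  1  1  1
 y  0  1  1  1  1  1  1  1  2
 z  0  1  2  2  2  2  2  2  2
 z  0  1  2  3  3  3  3  3  3
 x  0  1  2  3  3  4  4  4  4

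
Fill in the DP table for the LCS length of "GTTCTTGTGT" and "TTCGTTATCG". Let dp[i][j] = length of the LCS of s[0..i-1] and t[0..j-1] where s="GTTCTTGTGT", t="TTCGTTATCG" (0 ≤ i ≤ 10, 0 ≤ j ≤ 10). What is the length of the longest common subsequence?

7

   ''  T  T  C  G  T  T  A  T  C  G
''  0  0  0  0  0  0  0  0  0  0  0
 G  0  0  0  0  1  1  1  1  1  1  1
 T  0  1  1  1  1  2  2  2  2  2  2
 T  0  1  2  2  2  2  3  3  3  3  3
 C  0  1  2  3  3  3  3  3  3  4  4
 T  0  1  2  3  3  4  4  4  4  4  4
 T  0  1  2  3  3  4  5  5  5  5  5
 G  0  1  2  3  4  4  5  5  5  5  6
 T  0  1  2  3  4  5  5  5  6  6  6
 G  0  1  2  3  4  5  5  5  6  6  7
 T  0  1  2  3  4  5  6  6  6  6  7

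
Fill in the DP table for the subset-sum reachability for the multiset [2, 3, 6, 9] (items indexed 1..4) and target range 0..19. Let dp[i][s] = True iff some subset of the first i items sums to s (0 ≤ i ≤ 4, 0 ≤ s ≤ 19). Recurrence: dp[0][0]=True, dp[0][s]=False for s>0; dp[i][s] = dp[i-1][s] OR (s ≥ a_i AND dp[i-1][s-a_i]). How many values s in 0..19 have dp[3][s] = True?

i\s   0   1   2   3   4   5   6   7   8   9  10  11  12  13  14  15  16  17  18  19
  0   T   F   F   F   F   F   F   F   F   F   F   F   F   F   F   F   F   F   F   F
  1   T   F   T   F   F   F   F   F   F   F   F   F   F   F   F   F   F   F   F   F
  2   T   F   T   T   F   T   F   F   F   F   F   F   F   F   F   F   F   F   F   F
  3   T   F   T   T   F   T   T   F   T   T   F   T   F   F   F   F   F   F   F   F
  4   T   F   T   T   F   T   T   F   T   T   F   T   T   F   T   T   F   T   T   F

8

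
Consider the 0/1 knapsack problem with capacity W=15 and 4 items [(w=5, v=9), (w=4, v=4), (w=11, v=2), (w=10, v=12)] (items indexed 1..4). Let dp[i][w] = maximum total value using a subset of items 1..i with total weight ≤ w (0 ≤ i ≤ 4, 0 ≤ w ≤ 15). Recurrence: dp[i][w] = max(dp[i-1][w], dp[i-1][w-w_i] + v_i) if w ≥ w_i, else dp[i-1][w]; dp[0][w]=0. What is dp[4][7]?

i\w   0   1   2   3   4   5   6   7   8   9  10  11  12  13  14  15
  0   0   0   0   0   0   0   0   0   0   0   0   0   0   0   0   0
  1   0   0   0   0   0   9   9   9   9   9   9   9   9   9   9   9
  2   0   0   0   0   4   9   9   9   9  13  13  13  13  13  13  13
  3   0   0   0   0   4   9   9   9   9  13  13  13  13  13  13  13
  4   0   0   0   0   4   9   9   9   9  13  13  13  13  13  16  21

9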